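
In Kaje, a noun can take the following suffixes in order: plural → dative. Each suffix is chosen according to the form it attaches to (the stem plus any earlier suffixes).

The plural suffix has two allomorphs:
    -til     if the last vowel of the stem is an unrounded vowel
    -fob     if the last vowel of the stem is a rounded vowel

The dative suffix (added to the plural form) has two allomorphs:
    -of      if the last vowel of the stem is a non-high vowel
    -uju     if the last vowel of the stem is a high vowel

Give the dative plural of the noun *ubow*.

The last vowel of *ubow* is /o/, which is a rounded vowel, so the plural suffix is -fob, giving *ubowfob*.
The plural form *ubowfob* — last vowel /o/ (a non-high vowel) → -of → *ubowfobof*.

ubowfobof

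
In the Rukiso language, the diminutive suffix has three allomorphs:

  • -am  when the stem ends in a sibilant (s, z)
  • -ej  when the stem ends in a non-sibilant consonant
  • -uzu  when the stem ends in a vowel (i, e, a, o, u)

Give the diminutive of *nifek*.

nifekej

*nifek*: final sound = /k/, a non-sibilant consonant → -ej → *nifekej*.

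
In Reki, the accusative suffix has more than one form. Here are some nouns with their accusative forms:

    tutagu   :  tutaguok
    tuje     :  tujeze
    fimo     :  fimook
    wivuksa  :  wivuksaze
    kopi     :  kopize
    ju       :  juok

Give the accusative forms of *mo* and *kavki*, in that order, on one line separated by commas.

The suffix is conditioned by the last vowel: -ok when the last vowel of the stem is a rounded vowel (*tutagu*, *fimo*, *ju*); -ze when the last vowel of the stem is an unrounded vowel (*tuje*, *wivuksa*, *kopi*).
The last vowel of *mo* is /o/, which is a rounded vowel, so the suffix is -ok, giving *mook*.
*kavki* — last vowel /i/ (an unrounded vowel) → -ze → *kavkize*.

mook, kavkize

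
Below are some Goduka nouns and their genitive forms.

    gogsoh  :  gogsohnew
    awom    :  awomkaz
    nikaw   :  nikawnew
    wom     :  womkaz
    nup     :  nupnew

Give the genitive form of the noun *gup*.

gupnew

Looking at the final consonant of each stem: -kaz when the stem ends in a nasal (*awom*, *wom*); -new when the stem ends in a non-nasal consonant (*gogsoh*, *nikaw*, *nup*).
*gup*: final consonant = /p/, non-nasal → -new → *gupnew*.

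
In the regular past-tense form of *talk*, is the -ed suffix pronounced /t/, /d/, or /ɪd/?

The stem *talk* ends in a voiceless consonant other than /t/.
The -ed suffix is realized as /ɪd/ after /t, d/; as /t/ after other voiceless consonants; and as /d/ after other voiced sounds.
So -ed on *talk* is pronounced /t/.

/t/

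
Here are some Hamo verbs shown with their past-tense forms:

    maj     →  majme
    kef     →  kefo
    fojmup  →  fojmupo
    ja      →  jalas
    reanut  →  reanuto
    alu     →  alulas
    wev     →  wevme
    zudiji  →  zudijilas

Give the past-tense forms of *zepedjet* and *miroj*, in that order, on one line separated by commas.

The suffix is conditioned by the final sound: -o when the stem ends in a voiceless consonant (*kef*, *fojmup*, *reanut*); -me when the stem ends in a voiced consonant (*maj*, *wev*); -las when the stem ends in a vowel (*ja*, *alu*, *zudiji*).
The final sound of *zepedjet* is /t/, which is a voiceless consonant, so the suffix is -o, giving *zepedjeto*.
Since the final sound of *miroj* is /j/ (a voiced consonant), it takes -me, giving *mirojme*.

zepedjeto, mirojme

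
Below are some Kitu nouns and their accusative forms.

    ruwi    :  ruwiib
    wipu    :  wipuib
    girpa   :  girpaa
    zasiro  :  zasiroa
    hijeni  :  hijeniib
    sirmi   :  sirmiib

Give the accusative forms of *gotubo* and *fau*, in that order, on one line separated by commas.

The suffix is conditioned by the last vowel: -ib when the last vowel of the stem is a high vowel (*ruwi*, *wipu*, *hijeni*, *sirmi*); -a when the last vowel of the stem is a non-high vowel (*girpa*, *zasiro*).
The last vowel of *gotubo* is /o/, which is a non-high vowel, so the suffix is -a, giving *gotuboa*.
Since the last vowel of *fau* is /u/ (a high vowel), it takes -ib, giving *fauib*.

gotuboa, fauib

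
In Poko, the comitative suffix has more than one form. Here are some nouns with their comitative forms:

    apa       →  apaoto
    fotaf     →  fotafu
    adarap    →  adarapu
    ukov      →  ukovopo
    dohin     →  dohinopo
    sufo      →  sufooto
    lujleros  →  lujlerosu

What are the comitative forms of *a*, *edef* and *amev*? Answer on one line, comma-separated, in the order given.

The alternation tracks the final sound of the stem — -u when the stem ends in a voiceless consonant (*fotaf*, *adarap*, *lujleros*); -opo when the stem ends in a voiced consonant (*ukov*, *dohin*); -oto when the stem ends in a vowel (*apa*, *sufo*).
*a*: final sound = /a/, a vowel → -oto → *aoto*.
Since the final sound of *edef* is /f/ (a voiceless consonant), it takes -u, giving *edefu*.
Since the final sound of *amev* is /v/ (a voiced consonant), it takes -opo, giving *amevopo*.

aoto, edefu, amevopo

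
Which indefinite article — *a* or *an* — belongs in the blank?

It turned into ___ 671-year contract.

The indefinite article is chosen by the initial *sound* of the following word, not its spelling.
The number *671* is spoken "six hundred …", beginning with /sɪks/ — a consonant sound.
So the article is *a*: It turned into a 671-year contract.

a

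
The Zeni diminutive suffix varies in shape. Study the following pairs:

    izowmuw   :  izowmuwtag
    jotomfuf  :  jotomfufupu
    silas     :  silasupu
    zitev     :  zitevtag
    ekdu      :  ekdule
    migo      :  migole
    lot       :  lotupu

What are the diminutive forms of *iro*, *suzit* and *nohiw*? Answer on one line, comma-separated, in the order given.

irole, suzitupu, nohiwtag

Looking at the final sound of each stem: -upu when the stem ends in a voiceless consonant (*jotomfuf*, *silas*, *lot*); -tag when the stem ends in a voiced consonant (*izowmuw*, *zitev*); -le when the stem ends in a vowel (*ekdu*, *migo*).
The final sound of *iro* is /o/, which is a vowel, so the suffix is -le, giving *irole*.
*suzit*: final sound = /t/, a voiceless consonant → -upu → *suzitupu*.
The final sound of *nohiw* is /w/, which is a voiced consonant, so the suffix is -tag, giving *nohiwtag*.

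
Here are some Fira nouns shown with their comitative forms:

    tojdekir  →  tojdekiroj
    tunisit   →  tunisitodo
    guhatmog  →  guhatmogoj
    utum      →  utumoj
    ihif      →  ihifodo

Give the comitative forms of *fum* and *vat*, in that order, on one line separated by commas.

fumoj, vatodo

The pattern is voicing of the final consonant: -odo when the stem ends in a voiceless consonant (*tunisit*, *ihif*); -oj when the stem ends in a voiced consonant (*tojdekir*, *guhatmog*, *utum*).
The final consonant of *fum* is /m/, which is voiced, so the suffix is -oj, giving *fumoj*.
*vat*: final consonant = /t/, voiceless → -odo → *vatodo*.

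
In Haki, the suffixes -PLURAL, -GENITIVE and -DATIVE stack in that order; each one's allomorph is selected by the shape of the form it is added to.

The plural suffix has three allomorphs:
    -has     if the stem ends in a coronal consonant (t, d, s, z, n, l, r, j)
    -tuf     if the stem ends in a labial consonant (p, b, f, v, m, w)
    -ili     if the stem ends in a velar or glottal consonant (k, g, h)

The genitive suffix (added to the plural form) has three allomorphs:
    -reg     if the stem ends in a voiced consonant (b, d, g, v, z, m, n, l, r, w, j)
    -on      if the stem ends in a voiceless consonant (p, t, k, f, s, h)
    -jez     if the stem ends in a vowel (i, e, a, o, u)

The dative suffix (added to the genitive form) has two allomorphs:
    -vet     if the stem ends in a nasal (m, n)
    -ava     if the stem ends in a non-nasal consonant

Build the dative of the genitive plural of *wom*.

womtufonvet

*wom* — final consonant /m/ (labial) → -tuf → *womtuf*.
Since the final sound of the plural form *womtuf* is /f/ (a voiceless consonant), it takes -on, giving *womtufon*.
Since the final consonant of the genitive form *womtufon* is /n/ (a nasal), it takes -vet, giving *womtufonvet*.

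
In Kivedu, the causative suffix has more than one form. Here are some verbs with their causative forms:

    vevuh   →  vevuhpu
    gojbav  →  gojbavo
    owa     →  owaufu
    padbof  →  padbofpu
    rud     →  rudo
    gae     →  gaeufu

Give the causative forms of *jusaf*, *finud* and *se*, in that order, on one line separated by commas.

jusafpu, finudo, seufu

The suffix is conditioned by the final sound: -pu when the stem ends in a voiceless consonant (*vevuh*, *padbof*); -o when the stem ends in a voiced consonant (*gojbav*, *rud*); -ufu when the stem ends in a vowel (*owa*, *gae*).
The final sound of *jusaf* is /f/, which is a voiceless consonant, so the suffix is -pu, giving *jusafpu*.
Since the final sound of *finud* is /d/ (a voiced consonant), it takes -o, giving *finudo*.
The final sound of *se* is /e/, which is a vowel, so the suffix is -ufu, giving *seufu*.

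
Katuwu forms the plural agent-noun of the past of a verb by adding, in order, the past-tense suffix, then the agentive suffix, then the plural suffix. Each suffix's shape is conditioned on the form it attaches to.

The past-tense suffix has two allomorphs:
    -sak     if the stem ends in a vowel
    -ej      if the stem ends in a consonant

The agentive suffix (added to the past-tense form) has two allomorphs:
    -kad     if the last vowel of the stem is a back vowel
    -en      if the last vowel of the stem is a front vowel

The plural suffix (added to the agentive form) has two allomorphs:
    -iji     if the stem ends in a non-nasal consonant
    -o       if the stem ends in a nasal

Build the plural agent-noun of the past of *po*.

*po* — final sound /o/ (a vowel) → -sak → *posak*.
The past-tense form *posak*: last vowel = /a/, a back vowel → -kad → *posakkad*.
The agentive form *posakkad*: final consonant = /d/, non-nasal → -iji → *posakkadiji*.

posakkadiji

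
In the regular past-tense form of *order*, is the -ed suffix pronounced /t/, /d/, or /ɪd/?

The stem *order* ends in a voiced sound other than /d/.
The -ed suffix is realized as /ɪd/ after /t, d/; as /t/ after other voiceless consonants; and as /d/ after other voiced sounds.
So -ed on *order* is pronounced /d/.

/d/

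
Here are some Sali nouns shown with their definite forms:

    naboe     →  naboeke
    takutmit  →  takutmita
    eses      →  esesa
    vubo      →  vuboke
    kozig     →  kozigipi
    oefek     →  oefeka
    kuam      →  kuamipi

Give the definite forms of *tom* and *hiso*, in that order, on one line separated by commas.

Looking at the final sound of each stem: -a when the stem ends in a voiceless consonant (*takutmit*, *eses*, *oefek*); -ipi when the stem ends in a voiced consonant (*kozig*, *kuam*); -ke when the stem ends in a vowel (*naboe*, *vubo*).
Since the final sound of *tom* is /m/ (a voiced consonant), it takes -ipi, giving *tomipi*.
*hiso* — final sound /o/ (a vowel) → -ke → *hisoke*.

tomipi, hisoke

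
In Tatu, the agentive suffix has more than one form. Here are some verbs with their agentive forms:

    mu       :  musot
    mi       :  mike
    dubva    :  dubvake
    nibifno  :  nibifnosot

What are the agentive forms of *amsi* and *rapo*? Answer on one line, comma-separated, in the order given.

amsike, raposot

Looking at the last vowel of each stem: -sot when the last vowel of the stem is a rounded vowel (*mu*, *nibifno*); -ke when the last vowel of the stem is an unrounded vowel (*mi*, *dubva*).
*amsi* — last vowel /i/ (an unrounded vowel) → -ke → *amsike*.
Since the last vowel of *rapo* is /o/ (a rounded vowel), it takes -sot, giving *raposot*.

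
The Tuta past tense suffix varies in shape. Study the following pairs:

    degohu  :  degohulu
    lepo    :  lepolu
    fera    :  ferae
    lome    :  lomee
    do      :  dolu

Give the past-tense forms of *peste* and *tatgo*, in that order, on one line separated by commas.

pestee, tatgolu

The alternation tracks the last vowel of the stem — -lu when the last vowel of the stem is a rounded vowel (*degohu*, *lepo*, *do*); -e when the last vowel of the stem is an unrounded vowel (*fera*, *lome*).
Since the last vowel of *peste* is /e/ (an unrounded vowel), it takes -e, giving *pestee*.
The last vowel of *tatgo* is /o/, which is a rounded vowel, so the suffix is -lu, giving *tatgolu*.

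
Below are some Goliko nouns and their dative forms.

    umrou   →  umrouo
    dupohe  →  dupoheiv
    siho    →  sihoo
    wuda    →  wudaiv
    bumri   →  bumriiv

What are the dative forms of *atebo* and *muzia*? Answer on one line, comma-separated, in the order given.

The pattern is rounding harmony: -o when the last vowel of the stem is a rounded vowel (*umrou*, *siho*); -iv when the last vowel of the stem is an unrounded vowel (*dupohe*, *wuda*, *bumri*).
*atebo*: last vowel = /o/, a rounded vowel → -o → *ateboo*.
Since the last vowel of *muzia* is /a/ (an unrounded vowel), it takes -iv, giving *muziaiv*.

ateboo, muziaiv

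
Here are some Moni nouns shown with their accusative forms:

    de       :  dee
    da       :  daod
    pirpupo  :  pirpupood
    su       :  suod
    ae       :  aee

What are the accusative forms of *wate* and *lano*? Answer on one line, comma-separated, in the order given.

Looking at the last vowel of each stem: -e when the last vowel of the stem is a front vowel (*de*, *ae*); -od when the last vowel of the stem is a back vowel (*da*, *pirpupo*, *su*).
*wate*: last vowel = /e/, a front vowel → -e → *watee*.
Since the last vowel of *lano* is /o/ (a back vowel), it takes -od, giving *lanood*.

watee, lanood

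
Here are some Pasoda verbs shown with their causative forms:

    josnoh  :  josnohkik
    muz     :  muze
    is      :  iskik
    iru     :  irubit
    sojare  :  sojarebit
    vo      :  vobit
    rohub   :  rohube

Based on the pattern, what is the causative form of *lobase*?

lobasebit

The alternation tracks the final sound of the stem — -kik when the stem ends in a voiceless consonant (*josnoh*, *is*); -e when the stem ends in a voiced consonant (*muz*, *rohub*); -bit when the stem ends in a vowel (*iru*, *sojare*, *vo*).
The final sound of *lobase* is /e/, which is a vowel, so the suffix is -bit, giving *lobasebit*.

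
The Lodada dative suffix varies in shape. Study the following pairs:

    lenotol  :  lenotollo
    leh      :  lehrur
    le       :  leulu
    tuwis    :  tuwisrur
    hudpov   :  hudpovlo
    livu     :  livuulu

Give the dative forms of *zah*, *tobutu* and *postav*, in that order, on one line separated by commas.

zahrur, tobutuulu, postavlo

The alternation tracks the final sound of the stem — -rur when the stem ends in a voiceless consonant (*leh*, *tuwis*); -lo when the stem ends in a voiced consonant (*lenotol*, *hudpov*); -ulu when the stem ends in a vowel (*le*, *livu*).
The final sound of *zah* is /h/, which is a voiceless consonant, so the suffix is -rur, giving *zahrur*.
*tobutu*: final sound = /u/, a vowel → -ulu → *tobutuulu*.
*postav* — final sound /v/ (a voiced consonant) → -lo → *postavlo*.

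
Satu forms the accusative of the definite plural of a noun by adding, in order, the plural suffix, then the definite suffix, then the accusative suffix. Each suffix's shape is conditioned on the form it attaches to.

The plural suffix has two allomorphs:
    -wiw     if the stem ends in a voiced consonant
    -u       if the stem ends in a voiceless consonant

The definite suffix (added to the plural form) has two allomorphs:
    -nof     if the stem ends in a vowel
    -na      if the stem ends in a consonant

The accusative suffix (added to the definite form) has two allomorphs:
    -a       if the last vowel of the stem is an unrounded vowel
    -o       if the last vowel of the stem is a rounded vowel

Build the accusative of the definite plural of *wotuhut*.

wotuhutunofo

*wotuhut* — final consonant /t/ (voiceless) → -u → *wotuhutu*.
The plural form *wotuhutu* — final sound /u/ (a vowel) → -nof → *wotuhutunof*.
Since the last vowel of the definite form *wotuhutunof* is /o/ (a rounded vowel), it takes -o, giving *wotuhutunofo*.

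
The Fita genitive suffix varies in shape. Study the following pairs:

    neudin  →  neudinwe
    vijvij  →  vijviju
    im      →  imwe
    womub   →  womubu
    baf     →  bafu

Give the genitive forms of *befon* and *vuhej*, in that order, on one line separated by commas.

befonwe, vuheju

The suffix is conditioned by the final consonant: -we when the stem ends in a nasal (*neudin*, *im*); -u when the stem ends in a non-nasal consonant (*vijvij*, *womub*, *baf*).
Since the final consonant of *befon* is /n/ (a nasal), it takes -we, giving *befonwe*.
*vuhej* — final consonant /j/ (non-nasal) → -u → *vuheju*.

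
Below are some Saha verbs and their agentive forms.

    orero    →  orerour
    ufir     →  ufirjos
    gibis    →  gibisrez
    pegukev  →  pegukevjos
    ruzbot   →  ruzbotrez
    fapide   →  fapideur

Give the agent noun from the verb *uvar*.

uvarjos

The suffix is conditioned by the final sound: -rez when the stem ends in a voiceless consonant (*gibis*, *ruzbot*); -jos when the stem ends in a voiced consonant (*ufir*, *pegukev*); -ur when the stem ends in a vowel (*orero*, *fapide*).
*uvar* — final sound /r/ (a voiced consonant) → -jos → *uvarjos*.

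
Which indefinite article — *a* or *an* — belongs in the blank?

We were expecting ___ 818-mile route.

an

The indefinite article is chosen by the initial *sound* of the following word, not its spelling.
The number *818* is spoken "eight hundred …", beginning with /eɪt/ — a vowel sound.
So the article is *an*: We were expecting an 818-mile route.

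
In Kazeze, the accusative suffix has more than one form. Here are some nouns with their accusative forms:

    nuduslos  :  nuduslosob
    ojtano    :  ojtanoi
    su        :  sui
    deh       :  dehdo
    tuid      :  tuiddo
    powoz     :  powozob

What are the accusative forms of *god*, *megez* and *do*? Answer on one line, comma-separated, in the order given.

goddo, megezob, doi

Looking at the final sound of each stem: -ob when the stem ends in a sibilant (*nuduslos*, *powoz*); -do when the stem ends in a non-sibilant consonant (*deh*, *tuid*); -i when the stem ends in a vowel (*ojtano*, *su*).
The final sound of *god* is /d/, which is a non-sibilant consonant, so the suffix is -do, giving *goddo*.
*megez*: final sound = /z/, a sibilant → -ob → *megezob*.
Since the final sound of *do* is /o/ (a vowel), it takes -i, giving *doi*.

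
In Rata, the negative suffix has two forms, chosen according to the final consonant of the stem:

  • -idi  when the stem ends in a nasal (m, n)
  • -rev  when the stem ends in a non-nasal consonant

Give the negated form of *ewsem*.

ewsemidi

*ewsem* — final consonant /m/ (a nasal) → -idi → *ewsemidi*.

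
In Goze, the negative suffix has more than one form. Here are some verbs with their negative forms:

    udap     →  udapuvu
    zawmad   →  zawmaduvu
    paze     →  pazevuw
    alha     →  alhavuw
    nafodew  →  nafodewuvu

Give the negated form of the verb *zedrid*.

zedriduvu

The alternation tracks the final sound of the stem — -uvu when the stem ends in a consonant (*udap*, *zawmad*, *nafodew*); -vuw when the stem ends in a vowel (*paze*, *alha*).
The final sound of *zedrid* is /d/, which is a consonant, so the suffix is -uvu, giving *zedriduvu*.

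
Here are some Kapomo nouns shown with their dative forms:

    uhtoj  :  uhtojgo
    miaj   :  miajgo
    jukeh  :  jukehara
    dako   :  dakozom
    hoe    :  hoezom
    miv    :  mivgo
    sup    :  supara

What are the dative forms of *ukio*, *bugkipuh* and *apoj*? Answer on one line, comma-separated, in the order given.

ukiozom, bugkipuhara, apojgo

Looking at the final sound of each stem: -ara when the stem ends in a voiceless consonant (*jukeh*, *sup*); -go when the stem ends in a voiced consonant (*uhtoj*, *miaj*, *miv*); -zom when the stem ends in a vowel (*dako*, *hoe*).
Since the final sound of *ukio* is /o/ (a vowel), it takes -zom, giving *ukiozom*.
*bugkipuh* — final sound /h/ (a voiceless consonant) → -ara → *bugkipuhara*.
The final sound of *apoj* is /j/, which is a voiced consonant, so the suffix is -go, giving *apojgo*.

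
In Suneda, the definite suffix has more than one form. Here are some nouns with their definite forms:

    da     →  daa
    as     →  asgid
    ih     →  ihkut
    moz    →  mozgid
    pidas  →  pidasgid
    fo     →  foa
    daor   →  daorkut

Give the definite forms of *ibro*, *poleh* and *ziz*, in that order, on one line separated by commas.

Looking at the final sound of each stem: -gid when the stem ends in a sibilant (*as*, *moz*, *pidas*); -kut when the stem ends in a non-sibilant consonant (*ih*, *daor*); -a when the stem ends in a vowel (*da*, *fo*).
The final sound of *ibro* is /o/, which is a vowel, so the suffix is -a, giving *ibroa*.
Since the final sound of *poleh* is /h/ (a non-sibilant consonant), it takes -kut, giving *polehkut*.
Since the final sound of *ziz* is /z/ (a sibilant), it takes -gid, giving *zizgid*.

ibroa, polehkut, zizgid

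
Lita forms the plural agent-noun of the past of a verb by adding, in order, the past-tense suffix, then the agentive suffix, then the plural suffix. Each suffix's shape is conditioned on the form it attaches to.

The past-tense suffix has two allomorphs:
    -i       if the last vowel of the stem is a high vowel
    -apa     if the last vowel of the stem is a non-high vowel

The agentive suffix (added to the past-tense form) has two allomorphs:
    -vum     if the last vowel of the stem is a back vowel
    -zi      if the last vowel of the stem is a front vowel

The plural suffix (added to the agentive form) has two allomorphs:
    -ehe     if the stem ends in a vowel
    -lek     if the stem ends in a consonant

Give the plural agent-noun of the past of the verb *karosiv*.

Since the last vowel of *karosiv* is /i/ (a high vowel), it takes -i, giving *karosivi*.
The last vowel of the past-tense form *karosivi* is /i/, which is a front vowel, so the agentive suffix is -zi, giving *karosivizi*.
The final sound of the agentive form *karosivizi* is /i/, which is a vowel, so the plural suffix is -ehe, giving *karosiviziehe*.

karosiviziehe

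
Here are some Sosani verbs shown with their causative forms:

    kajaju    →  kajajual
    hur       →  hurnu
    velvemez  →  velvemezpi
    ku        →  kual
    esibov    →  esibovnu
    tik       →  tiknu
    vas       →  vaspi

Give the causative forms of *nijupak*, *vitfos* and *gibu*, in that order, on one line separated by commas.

nijupaknu, vitfospi, gibual

The suffix is conditioned by the final sound: -pi when the stem ends in a sibilant (*velvemez*, *vas*); -nu when the stem ends in a non-sibilant consonant (*hur*, *esibov*, *tik*); -al when the stem ends in a vowel (*kajaju*, *ku*).
The final sound of *nijupak* is /k/, which is a non-sibilant consonant, so the suffix is -nu, giving *nijupaknu*.
The final sound of *vitfos* is /s/, which is a sibilant, so the suffix is -pi, giving *vitfospi*.
The final sound of *gibu* is /u/, which is a vowel, so the suffix is -al, giving *gibual*.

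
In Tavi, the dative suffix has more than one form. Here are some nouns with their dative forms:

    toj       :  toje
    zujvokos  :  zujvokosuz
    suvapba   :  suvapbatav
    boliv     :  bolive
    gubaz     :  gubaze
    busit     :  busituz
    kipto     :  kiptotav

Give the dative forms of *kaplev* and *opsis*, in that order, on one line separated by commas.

Looking at the final sound of each stem: -uz when the stem ends in a voiceless consonant (*zujvokos*, *busit*); -e when the stem ends in a voiced consonant (*toj*, *boliv*, *gubaz*); -tav when the stem ends in a vowel (*suvapba*, *kipto*).
Since the final sound of *kaplev* is /v/ (a voiced consonant), it takes -e, giving *kapleve*.
Since the final sound of *opsis* is /s/ (a voiceless consonant), it takes -uz, giving *opsisuz*.

kapleve, opsisuz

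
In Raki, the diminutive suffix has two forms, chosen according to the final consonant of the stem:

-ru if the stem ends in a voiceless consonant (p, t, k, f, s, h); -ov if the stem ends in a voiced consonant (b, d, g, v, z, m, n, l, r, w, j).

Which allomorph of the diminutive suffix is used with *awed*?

The final consonant of *awed* is /d/, which is voiced, so the suffix is -ov.

-ov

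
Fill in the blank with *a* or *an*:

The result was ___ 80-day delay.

The indefinite article is chosen by the initial *sound* of the following word, not its spelling.
The number *80* is spoken "eighty", beginning with /ˈeɪti/ — a vowel sound.
So the article is *an*: The result was an 80-day delay.

an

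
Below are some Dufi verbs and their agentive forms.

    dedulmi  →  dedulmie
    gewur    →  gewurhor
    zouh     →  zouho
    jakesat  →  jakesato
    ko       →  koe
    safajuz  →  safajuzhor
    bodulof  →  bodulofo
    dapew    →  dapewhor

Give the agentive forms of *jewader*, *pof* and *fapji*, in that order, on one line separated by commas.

jewaderhor, pofo, fapjie

Looking at the final sound of each stem: -o when the stem ends in a voiceless consonant (*zouh*, *jakesat*, *bodulof*); -hor when the stem ends in a voiced consonant (*gewur*, *safajuz*, *dapew*); -e when the stem ends in a vowel (*dedulmi*, *ko*).
*jewader*: final sound = /r/, a voiced consonant → -hor → *jewaderhor*.
*pof* — final sound /f/ (a voiceless consonant) → -o → *pofo*.
Since the final sound of *fapji* is /i/ (a vowel), it takes -e, giving *fapjie*.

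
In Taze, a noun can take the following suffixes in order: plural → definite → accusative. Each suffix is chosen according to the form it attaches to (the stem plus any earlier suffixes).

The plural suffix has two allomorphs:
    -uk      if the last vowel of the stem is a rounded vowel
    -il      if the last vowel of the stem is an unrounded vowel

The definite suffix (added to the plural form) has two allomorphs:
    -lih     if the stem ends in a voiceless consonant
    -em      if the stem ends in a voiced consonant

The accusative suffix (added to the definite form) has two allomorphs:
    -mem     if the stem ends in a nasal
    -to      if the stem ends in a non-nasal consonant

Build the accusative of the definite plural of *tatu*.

*tatu* — last vowel /u/ (a rounded vowel) → -uk → *tatuuk*.
The final consonant of the plural form *tatuuk* is /k/, which is voiceless, so the definite suffix is -lih, giving *tatuuklih*.
The final consonant of the definite form *tatuuklih* is /h/, which is non-nasal, so the accusative suffix is -to, giving *tatuuklihto*.

tatuuklihto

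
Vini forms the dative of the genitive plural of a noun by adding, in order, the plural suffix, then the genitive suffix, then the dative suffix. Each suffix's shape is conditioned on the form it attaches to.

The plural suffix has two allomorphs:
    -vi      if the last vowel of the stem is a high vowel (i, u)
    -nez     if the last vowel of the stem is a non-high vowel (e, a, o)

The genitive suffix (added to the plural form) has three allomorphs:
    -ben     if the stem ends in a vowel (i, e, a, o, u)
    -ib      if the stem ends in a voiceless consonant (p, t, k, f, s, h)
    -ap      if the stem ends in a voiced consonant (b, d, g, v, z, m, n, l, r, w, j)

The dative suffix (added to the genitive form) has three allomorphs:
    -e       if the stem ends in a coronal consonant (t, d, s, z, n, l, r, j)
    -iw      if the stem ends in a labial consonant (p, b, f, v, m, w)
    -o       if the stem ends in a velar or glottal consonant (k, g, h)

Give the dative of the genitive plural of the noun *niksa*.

*niksa*: last vowel = /a/, a non-high vowel → -nez → *niksanez*.
Since the final sound of the plural form *niksanez* is /z/ (a voiced consonant), it takes -ap, giving *niksanezap*.
The genitive form *niksanezap*: final consonant = /p/, labial → -iw → *niksanezapiw*.

niksanezapiw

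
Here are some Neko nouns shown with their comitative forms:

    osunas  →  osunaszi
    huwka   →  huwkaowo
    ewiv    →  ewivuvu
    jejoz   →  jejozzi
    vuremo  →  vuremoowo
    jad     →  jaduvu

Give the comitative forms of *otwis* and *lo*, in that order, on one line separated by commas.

otwiszi, loowo

The alternation tracks the final sound of the stem — -zi when the stem ends in a sibilant (*osunas*, *jejoz*); -uvu when the stem ends in a non-sibilant consonant (*ewiv*, *jad*); -owo when the stem ends in a vowel (*huwka*, *vuremo*).
*otwis*: final sound = /s/, a sibilant → -zi → *otwiszi*.
The final sound of *lo* is /o/, which is a vowel, so the suffix is -owo, giving *loowo*.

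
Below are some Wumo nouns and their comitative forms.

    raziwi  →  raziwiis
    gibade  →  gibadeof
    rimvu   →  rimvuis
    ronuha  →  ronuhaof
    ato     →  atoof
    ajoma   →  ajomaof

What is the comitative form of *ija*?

ijaof

Looking at the last vowel of each stem: -is when the last vowel of the stem is a high vowel (*raziwi*, *rimvu*); -of when the last vowel of the stem is a non-high vowel (*gibade*, *ronuha*, *ato*, *ajoma*).
The last vowel of *ija* is /a/, which is a non-high vowel, so the suffix is -of, giving *ijaof*.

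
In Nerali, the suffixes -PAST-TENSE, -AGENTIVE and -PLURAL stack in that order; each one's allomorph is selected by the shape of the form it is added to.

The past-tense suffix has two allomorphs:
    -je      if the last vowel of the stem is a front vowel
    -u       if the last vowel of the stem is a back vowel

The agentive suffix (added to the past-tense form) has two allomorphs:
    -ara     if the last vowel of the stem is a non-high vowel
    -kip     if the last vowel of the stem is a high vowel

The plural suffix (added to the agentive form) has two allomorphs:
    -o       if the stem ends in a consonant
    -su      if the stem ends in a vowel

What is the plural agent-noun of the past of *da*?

*da*: last vowel = /a/, a back vowel → -u → *dau*.
The last vowel of the past-tense form *dau* is /u/, which is a high vowel, so the agentive suffix is -kip, giving *daukip*.
The agentive form *daukip* — final sound /p/ (a consonant) → -o → *daukipo*.

daukipo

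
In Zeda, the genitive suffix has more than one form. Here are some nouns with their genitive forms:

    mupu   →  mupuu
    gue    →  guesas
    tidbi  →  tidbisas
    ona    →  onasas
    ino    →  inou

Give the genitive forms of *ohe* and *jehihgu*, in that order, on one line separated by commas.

ohesas, jehihguu

Looking at the last vowel of each stem: -u when the last vowel of the stem is a rounded vowel (*mupu*, *ino*); -sas when the last vowel of the stem is an unrounded vowel (*gue*, *tidbi*, *ona*).
The last vowel of *ohe* is /e/, which is an unrounded vowel, so the suffix is -sas, giving *ohesas*.
Since the last vowel of *jehihgu* is /u/ (a rounded vowel), it takes -u, giving *jehihguu*.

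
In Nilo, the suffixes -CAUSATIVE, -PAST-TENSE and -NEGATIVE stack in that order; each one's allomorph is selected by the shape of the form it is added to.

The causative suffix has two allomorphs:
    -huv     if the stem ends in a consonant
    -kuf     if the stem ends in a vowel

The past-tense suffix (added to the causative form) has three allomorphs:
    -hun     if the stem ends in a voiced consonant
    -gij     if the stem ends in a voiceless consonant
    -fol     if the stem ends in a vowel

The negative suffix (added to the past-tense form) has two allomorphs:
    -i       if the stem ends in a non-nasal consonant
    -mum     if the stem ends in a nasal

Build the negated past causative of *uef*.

Since the final sound of *uef* is /f/ (a consonant), it takes -huv, giving *uefhuv*.
The causative form *uefhuv* — final sound /v/ (a voiced consonant) → -hun → *uefhuvhun*.
The final consonant of the past-tense form *uefhuvhun* is /n/, which is a nasal, so the negative suffix is -mum, giving *uefhuvhunmum*.

uefhuvhunmum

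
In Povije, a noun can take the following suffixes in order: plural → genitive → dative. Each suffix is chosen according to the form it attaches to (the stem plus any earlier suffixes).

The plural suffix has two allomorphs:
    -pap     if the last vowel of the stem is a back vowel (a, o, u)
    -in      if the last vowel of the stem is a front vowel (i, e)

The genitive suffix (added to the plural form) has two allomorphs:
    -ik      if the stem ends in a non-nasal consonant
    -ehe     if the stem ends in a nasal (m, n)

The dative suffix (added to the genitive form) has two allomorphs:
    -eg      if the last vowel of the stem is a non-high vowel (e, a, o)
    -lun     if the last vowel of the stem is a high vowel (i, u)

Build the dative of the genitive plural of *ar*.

arpapiklun

*ar*: last vowel = /a/, a back vowel → -pap → *arpap*.
Since the final consonant of the plural form *arpap* is /p/ (non-nasal), it takes -ik, giving *arpapik*.
The genitive form *arpapik*: last vowel = /i/, a high vowel → -lun → *arpapiklun*.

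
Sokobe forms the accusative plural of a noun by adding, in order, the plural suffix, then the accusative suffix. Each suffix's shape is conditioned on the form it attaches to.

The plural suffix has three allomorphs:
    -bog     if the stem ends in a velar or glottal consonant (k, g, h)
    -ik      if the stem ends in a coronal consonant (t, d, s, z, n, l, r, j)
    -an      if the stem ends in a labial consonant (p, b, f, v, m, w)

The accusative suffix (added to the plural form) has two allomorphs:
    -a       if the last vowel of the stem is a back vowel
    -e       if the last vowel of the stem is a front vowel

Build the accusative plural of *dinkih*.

The final consonant of *dinkih* is /h/, which is velar/glottal, so the plural suffix is -bog, giving *dinkihbog*.
The last vowel of the plural form *dinkihbog* is /o/, which is a back vowel, so the accusative suffix is -a, giving *dinkihboga*.

dinkihboga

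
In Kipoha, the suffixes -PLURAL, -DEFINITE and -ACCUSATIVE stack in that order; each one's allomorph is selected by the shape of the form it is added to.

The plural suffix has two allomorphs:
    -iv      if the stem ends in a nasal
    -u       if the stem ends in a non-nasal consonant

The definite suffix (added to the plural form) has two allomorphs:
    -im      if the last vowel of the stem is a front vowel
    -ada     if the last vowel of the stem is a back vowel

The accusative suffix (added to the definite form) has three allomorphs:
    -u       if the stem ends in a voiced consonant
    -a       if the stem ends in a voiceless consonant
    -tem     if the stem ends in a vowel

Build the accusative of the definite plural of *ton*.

Since the final consonant of *ton* is /n/ (a nasal), it takes -iv, giving *toniv*.
Since the last vowel of the plural form *toniv* is /i/ (a front vowel), it takes -im, giving *tonivim*.
The definite form *tonivim* — final sound /m/ (a voiced consonant) → -u → *tonivimu*.

tonivimu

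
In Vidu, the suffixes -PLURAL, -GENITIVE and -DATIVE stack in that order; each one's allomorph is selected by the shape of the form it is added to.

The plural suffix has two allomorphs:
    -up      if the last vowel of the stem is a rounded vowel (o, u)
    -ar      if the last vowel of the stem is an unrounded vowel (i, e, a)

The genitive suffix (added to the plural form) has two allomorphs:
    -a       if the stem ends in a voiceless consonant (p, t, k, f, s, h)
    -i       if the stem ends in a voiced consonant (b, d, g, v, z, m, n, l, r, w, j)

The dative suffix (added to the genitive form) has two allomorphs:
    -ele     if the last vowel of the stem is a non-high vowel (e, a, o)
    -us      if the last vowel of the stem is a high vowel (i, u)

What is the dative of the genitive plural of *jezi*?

jeziarius

The last vowel of *jezi* is /i/, which is an unrounded vowel, so the plural suffix is -ar, giving *jeziar*.
The final consonant of the plural form *jeziar* is /r/, which is voiced, so the genitive suffix is -i, giving *jeziari*.
Since the last vowel of the genitive form *jeziari* is /i/ (a high vowel), it takes -us, giving *jeziarius*.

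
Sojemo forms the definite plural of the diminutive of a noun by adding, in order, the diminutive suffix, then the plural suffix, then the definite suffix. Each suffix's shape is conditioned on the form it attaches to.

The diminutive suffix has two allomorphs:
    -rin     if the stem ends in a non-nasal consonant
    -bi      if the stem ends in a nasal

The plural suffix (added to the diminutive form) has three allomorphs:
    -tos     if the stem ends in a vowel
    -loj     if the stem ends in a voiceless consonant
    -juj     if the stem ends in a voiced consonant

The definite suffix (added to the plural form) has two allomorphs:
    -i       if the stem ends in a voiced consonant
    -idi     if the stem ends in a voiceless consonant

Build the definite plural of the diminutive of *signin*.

signinbitosidi

*signin* — final consonant /n/ (a nasal) → -bi → *signinbi*.
Since the final sound of the diminutive form *signinbi* is /i/ (a vowel), it takes -tos, giving *signinbitos*.
The plural form *signinbitos* — final consonant /s/ (voiceless) → -idi → *signinbitosidi*.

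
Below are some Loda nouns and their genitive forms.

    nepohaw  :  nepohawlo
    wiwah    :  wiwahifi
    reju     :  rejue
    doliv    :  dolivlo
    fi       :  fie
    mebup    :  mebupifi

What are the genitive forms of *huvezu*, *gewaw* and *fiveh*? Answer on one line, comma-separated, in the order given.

Looking at the final sound of each stem: -ifi when the stem ends in a voiceless consonant (*wiwah*, *mebup*); -lo when the stem ends in a voiced consonant (*nepohaw*, *doliv*); -e when the stem ends in a vowel (*reju*, *fi*).
The final sound of *huvezu* is /u/, which is a vowel, so the suffix is -e, giving *huvezue*.
The final sound of *gewaw* is /w/, which is a voiced consonant, so the suffix is -lo, giving *gewawlo*.
The final sound of *fiveh* is /h/, which is a voiceless consonant, so the suffix is -ifi, giving *fivehifi*.

huvezue, gewawlo, fivehifi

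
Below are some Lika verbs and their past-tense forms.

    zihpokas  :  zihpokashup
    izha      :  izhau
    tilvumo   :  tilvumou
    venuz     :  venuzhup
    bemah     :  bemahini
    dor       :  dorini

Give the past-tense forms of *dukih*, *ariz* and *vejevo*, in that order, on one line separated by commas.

dukihini, arizhup, vejevou

Looking at the final sound of each stem: -hup when the stem ends in a sibilant (*zihpokas*, *venuz*); -ini when the stem ends in a non-sibilant consonant (*bemah*, *dor*); -u when the stem ends in a vowel (*izha*, *tilvumo*).
*dukih*: final sound = /h/, a non-sibilant consonant → -ini → *dukihini*.
*ariz*: final sound = /z/, a sibilant → -hup → *arizhup*.
*vejevo* — final sound /o/ (a vowel) → -u → *vejevou*.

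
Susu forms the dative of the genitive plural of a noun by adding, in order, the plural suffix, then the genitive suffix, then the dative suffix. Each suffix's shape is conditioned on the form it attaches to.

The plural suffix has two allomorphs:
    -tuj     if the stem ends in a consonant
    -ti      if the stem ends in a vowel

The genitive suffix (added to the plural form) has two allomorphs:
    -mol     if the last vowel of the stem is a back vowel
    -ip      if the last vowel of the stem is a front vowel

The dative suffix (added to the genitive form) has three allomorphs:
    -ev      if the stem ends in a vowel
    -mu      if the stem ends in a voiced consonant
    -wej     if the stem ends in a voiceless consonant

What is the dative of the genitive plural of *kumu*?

kumutiipwej

*kumu*: final sound = /u/, a vowel → -ti → *kumuti*.
The plural form *kumuti* — last vowel /i/ (a front vowel) → -ip → *kumutiip*.
The genitive form *kumutiip* — final sound /p/ (a voiceless consonant) → -wej → *kumutiipwej*.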